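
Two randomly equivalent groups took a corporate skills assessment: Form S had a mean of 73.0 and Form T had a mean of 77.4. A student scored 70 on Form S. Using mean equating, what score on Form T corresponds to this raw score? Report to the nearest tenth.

74.4

Mean equating: y = x + (M_Y − M_X) = 70 + (77.4 − 73.0) = 74.4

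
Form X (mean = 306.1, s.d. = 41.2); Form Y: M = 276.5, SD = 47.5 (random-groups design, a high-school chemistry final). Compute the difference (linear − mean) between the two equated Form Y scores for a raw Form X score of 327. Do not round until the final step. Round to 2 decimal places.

3.20

Mean-equated: 327 + (276.5 − 306.1) = 297.40
Linear-equated: (47.5/41.2)(327 − 306.1) + 276.5 = 300.596
Difference = 300.596 − 297.40 = 3.20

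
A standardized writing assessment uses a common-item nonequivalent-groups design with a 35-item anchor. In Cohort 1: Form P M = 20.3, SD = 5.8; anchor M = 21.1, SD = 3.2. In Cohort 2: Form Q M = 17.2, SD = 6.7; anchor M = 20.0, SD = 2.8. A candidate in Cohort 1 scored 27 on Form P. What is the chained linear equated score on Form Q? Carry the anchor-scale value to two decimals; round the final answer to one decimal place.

28.7

Form P → anchor (Cohort 1): v = (3.2/5.8)(27 − 20.3) + 21.1 = 24.80
anchor → Form Q (Cohort 2): y = (6.7/2.8)(24.80 − 20.0) + 17.2 = 28.7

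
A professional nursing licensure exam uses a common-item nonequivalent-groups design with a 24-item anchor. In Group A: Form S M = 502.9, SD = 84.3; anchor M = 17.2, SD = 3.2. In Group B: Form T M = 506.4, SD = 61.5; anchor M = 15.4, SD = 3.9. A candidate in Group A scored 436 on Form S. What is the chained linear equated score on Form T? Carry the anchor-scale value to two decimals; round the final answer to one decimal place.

494.7

Form S → anchor (Group A): v = (3.2/84.3)(436 − 502.9) + 17.2 = 14.66
anchor → Form T (Group B): y = (61.5/3.9)(14.66 − 15.4) + 506.4 = 494.7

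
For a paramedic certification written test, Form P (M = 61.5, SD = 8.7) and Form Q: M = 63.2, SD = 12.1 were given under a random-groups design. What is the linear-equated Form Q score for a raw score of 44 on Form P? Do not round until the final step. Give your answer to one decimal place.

38.9

Linear equating: y = (SD_Y/SD_X)(x − M_X) + M_Y
y = (12.1/8.7)(44 − 61.5) + 63.2
y = 1.390805 × -17.5 + 63.2 = -24.3391 + 63.2 = 38.9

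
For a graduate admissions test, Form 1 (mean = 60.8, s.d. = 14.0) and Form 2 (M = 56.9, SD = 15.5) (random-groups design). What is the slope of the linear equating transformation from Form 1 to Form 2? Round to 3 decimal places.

A = SD_Y / SD_X = 15.5 / 14.0 = 1.107

1.107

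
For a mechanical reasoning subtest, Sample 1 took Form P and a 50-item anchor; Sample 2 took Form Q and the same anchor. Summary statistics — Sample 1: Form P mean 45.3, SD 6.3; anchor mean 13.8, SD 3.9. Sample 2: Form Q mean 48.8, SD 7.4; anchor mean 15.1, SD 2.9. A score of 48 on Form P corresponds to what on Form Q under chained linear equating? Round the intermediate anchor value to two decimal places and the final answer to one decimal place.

Form P → anchor (Sample 1): v = (3.9/6.3)(48 − 45.3) + 13.8 = 15.47
anchor → Form Q (Sample 2): y = (7.4/2.9)(15.47 − 15.1) + 48.8 = 49.7

49.7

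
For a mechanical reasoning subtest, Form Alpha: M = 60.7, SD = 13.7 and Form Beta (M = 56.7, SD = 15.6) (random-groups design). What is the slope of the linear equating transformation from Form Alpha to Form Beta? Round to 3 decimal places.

1.139

A = SD_Y / SD_X = 15.6 / 13.7 = 1.139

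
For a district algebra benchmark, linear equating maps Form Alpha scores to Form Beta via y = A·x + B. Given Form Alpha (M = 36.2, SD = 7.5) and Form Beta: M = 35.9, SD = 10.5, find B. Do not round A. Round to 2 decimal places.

-14.78

A = SD_Y / SD_X = 10.5 / 7.5 = 1.400000
B = M_Y − A·M_X = 35.9 − 1.400000 × 36.2 = -14.78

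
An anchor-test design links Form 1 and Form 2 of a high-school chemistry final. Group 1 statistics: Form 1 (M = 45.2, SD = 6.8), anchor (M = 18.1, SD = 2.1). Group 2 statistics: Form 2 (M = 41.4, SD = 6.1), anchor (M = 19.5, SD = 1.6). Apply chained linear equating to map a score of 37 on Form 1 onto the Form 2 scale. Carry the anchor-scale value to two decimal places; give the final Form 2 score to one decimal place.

Form 1 → anchor (Group 1): v = (2.1/6.8)(37 − 45.2) + 18.1 = 15.57
anchor → Form 2 (Group 2): y = (6.1/1.6)(15.57 − 19.5) + 41.4 = 26.4

26.4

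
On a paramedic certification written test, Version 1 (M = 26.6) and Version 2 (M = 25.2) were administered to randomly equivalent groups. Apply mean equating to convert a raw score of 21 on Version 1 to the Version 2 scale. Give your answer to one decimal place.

19.6

Mean equating: y = x + (M_Y − M_X) = 21 + (25.2 − 26.6) = 19.6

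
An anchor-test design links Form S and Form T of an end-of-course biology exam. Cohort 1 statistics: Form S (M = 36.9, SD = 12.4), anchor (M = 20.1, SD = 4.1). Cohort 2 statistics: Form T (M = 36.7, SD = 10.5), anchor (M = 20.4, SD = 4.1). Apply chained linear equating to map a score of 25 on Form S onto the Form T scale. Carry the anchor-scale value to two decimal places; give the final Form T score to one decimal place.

Form S → anchor (Cohort 1): v = (4.1/12.4)(25 − 36.9) + 20.1 = 16.17
anchor → Form T (Cohort 2): y = (10.5/4.1)(16.17 − 20.4) + 36.7 = 25.9

25.9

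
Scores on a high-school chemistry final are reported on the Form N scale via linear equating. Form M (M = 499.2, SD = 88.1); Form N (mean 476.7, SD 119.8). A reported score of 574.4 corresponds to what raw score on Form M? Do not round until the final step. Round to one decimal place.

Invert y = (SD_Y/SD_X)(x − M_X) + M_Y:
x = (SD_X/SD_Y)(y − M_Y) + M_X = (88.1/119.8)(574.4 − 476.7) + 499.2
x = 0.735392 × 97.700 + 499.2 = 571.0

571.0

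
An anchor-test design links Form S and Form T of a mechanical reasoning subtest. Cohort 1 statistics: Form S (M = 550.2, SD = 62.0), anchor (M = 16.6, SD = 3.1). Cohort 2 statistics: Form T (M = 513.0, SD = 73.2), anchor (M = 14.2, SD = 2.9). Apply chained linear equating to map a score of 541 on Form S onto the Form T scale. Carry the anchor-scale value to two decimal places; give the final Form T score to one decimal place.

562.0

Form S → anchor (Cohort 1): v = (3.1/62.0)(541 − 550.2) + 16.6 = 16.14
anchor → Form T (Cohort 2): y = (73.2/2.9)(16.14 − 14.2) + 513.0 = 562.0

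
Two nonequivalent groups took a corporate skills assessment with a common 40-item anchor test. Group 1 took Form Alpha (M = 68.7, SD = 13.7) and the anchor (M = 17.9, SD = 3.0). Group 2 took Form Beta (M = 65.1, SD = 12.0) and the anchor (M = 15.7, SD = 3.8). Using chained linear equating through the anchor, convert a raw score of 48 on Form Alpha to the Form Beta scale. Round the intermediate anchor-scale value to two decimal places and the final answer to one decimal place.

57.7

Form Alpha → anchor (Group 1): v = (3.0/13.7)(48 − 68.7) + 17.9 = 13.37
anchor → Form Beta (Group 2): y = (12.0/3.8)(13.37 − 15.7) + 65.1 = 57.7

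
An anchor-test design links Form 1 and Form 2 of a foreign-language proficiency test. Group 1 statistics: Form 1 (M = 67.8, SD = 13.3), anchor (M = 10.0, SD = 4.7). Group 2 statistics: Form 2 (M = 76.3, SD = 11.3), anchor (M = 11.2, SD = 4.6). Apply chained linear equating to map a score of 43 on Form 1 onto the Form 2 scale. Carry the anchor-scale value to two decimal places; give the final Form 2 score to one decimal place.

Form 1 → anchor (Group 1): v = (4.7/13.3)(43 − 67.8) + 10.0 = 1.24
anchor → Form 2 (Group 2): y = (11.3/4.6)(1.24 − 11.2) + 76.3 = 51.8

51.8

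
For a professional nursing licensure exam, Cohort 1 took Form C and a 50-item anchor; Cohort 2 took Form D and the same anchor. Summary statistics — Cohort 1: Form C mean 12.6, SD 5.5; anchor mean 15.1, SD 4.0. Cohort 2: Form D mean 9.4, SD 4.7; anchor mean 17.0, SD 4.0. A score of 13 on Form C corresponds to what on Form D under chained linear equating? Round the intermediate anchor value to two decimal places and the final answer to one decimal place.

Form C → anchor (Cohort 1): v = (4.0/5.5)(13 − 12.6) + 15.1 = 15.39
anchor → Form D (Cohort 2): y = (4.7/4.0)(15.39 − 17.0) + 9.4 = 7.5

7.5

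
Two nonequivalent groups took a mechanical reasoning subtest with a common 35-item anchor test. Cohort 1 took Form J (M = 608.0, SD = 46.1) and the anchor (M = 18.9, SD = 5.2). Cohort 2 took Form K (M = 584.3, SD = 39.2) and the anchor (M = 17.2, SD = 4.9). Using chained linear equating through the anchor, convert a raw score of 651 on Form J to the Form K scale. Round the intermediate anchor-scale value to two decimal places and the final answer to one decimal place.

Form J → anchor (Cohort 1): v = (5.2/46.1)(651 − 608.0) + 18.9 = 23.75
anchor → Form K (Cohort 2): y = (39.2/4.9)(23.75 − 17.2) + 584.3 = 636.7

636.7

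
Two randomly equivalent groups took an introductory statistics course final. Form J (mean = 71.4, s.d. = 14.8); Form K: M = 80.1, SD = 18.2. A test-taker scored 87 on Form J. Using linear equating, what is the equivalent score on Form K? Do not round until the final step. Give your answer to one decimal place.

99.3

Linear equating: y = (SD_Y/SD_X)(x − M_X) + M_Y
y = (18.2/14.8)(87 − 71.4) + 80.1
y = 1.229730 × 15.6 + 80.1 = 19.1838 + 80.1 = 99.3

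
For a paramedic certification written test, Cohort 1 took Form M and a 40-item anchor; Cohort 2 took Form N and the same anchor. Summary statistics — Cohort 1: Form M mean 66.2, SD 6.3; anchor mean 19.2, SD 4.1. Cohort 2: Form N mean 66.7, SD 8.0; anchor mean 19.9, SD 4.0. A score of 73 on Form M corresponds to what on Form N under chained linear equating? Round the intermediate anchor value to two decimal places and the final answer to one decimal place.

Form M → anchor (Cohort 1): v = (4.1/6.3)(73 − 66.2) + 19.2 = 23.63
anchor → Form N (Cohort 2): y = (8.0/4.0)(23.63 − 19.9) + 66.7 = 74.2

74.2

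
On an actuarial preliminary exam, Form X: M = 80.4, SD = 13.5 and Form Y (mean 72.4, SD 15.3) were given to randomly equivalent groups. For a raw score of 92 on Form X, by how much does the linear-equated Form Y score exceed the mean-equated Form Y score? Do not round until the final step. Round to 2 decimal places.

Mean-equated: 92 + (72.4 − 80.4) = 84.00
Linear-equated: (15.3/13.5)(92 − 80.4) + 72.4 = 85.547
Difference = 85.547 − 84.00 = 1.55

1.55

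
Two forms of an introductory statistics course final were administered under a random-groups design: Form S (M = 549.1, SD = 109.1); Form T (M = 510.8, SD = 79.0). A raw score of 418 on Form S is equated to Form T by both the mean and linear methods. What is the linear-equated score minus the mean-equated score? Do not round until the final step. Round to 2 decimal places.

36.17

Mean-equated: 418 + (510.8 − 549.1) = 379.70
Linear-equated: (79.0/109.1)(418 − 549.1) + 510.8 = 415.870
Difference = 415.870 − 379.70 = 36.17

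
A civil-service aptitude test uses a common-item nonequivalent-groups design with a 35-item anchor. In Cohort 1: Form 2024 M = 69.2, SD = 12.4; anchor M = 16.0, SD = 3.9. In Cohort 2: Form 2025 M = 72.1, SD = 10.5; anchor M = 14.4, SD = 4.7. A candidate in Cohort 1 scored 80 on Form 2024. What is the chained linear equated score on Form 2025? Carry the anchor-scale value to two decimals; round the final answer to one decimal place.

Form 2024 → anchor (Cohort 1): v = (3.9/12.4)(80 − 69.2) + 16.0 = 19.40
anchor → Form 2025 (Cohort 2): y = (10.5/4.7)(19.40 − 14.4) + 72.1 = 83.3

83.3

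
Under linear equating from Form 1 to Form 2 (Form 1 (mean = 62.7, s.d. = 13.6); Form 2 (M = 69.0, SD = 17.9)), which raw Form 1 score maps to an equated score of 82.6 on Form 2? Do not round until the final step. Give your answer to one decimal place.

Invert y = (SD_Y/SD_X)(x − M_X) + M_Y:
x = (SD_X/SD_Y)(y − M_Y) + M_X = (13.6/17.9)(82.6 − 69.0) + 62.7
x = 0.759777 × 13.600 + 62.7 = 73.0

73.0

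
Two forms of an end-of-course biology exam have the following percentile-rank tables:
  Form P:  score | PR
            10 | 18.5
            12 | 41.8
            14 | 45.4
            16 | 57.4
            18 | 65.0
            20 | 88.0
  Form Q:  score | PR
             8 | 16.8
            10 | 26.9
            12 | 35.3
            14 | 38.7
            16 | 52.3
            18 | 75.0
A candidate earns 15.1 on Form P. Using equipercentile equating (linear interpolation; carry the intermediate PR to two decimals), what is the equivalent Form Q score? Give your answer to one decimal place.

16.0

PR of 15.1 on Form P: 45.4 + (15.1 − 14)/(16 − 14) × (57.4 − 45.4) = 52.00
On Form Q, PR 52.00 falls between score 14 (PR 38.7) and 16 (PR 52.3).
Interpolate: 14 + (52.00 − 38.7)/(52.3 − 38.7) × (16 − 14) = 16.0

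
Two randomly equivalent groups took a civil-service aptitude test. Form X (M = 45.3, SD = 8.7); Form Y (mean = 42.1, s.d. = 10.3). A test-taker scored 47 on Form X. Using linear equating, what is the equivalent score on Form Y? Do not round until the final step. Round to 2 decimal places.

Linear equating: y = (SD_Y/SD_X)(x − M_X) + M_Y
y = (10.3/8.7)(47 − 45.3) + 42.1
y = 1.183908 × 1.7 + 42.1 = 2.0126 + 42.1 = 44.11

44.11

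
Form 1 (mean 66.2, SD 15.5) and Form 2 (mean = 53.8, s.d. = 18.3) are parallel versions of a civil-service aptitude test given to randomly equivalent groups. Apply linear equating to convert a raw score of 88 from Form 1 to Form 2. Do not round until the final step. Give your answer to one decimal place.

Linear equating: y = (SD_Y/SD_X)(x − M_X) + M_Y
y = (18.3/15.5)(88 − 66.2) + 53.8
y = 1.180645 × 21.8 + 53.8 = 25.7381 + 53.8 = 79.5

79.5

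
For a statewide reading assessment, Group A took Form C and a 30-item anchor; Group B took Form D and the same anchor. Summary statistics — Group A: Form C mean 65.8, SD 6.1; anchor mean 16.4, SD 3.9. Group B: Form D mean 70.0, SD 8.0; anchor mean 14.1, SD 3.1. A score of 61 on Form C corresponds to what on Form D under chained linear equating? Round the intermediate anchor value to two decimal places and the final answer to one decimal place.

Form C → anchor (Group A): v = (3.9/6.1)(61 − 65.8) + 16.4 = 13.33
anchor → Form D (Group B): y = (8.0/3.1)(13.33 − 14.1) + 70.0 = 68.0

68.0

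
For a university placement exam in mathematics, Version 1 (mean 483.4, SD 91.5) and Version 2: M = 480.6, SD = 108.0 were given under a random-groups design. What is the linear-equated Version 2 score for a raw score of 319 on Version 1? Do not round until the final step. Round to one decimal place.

Linear equating: y = (SD_Y/SD_X)(x − M_X) + M_Y
y = (108.0/91.5)(319 − 483.4) + 480.6
y = 1.180328 × -164.4 + 480.6 = -194.0459 + 480.6 = 286.6

286.6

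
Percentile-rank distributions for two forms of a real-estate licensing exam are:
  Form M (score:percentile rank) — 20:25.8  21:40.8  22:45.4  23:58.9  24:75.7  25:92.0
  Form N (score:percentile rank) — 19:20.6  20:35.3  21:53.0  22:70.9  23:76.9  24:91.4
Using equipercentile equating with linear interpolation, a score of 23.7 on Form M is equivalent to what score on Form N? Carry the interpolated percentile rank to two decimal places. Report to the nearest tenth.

22.0

PR of 23.7 on Form M: 58.9 + (23.7 − 23)/(24 − 23) × (75.7 − 58.9) = 70.66
On Form N, PR 70.66 falls between score 21 (PR 53.0) and 22 (PR 70.9).
Interpolate: 21 + (70.66 − 53.0)/(70.9 − 53.0) × (22 − 21) = 22.0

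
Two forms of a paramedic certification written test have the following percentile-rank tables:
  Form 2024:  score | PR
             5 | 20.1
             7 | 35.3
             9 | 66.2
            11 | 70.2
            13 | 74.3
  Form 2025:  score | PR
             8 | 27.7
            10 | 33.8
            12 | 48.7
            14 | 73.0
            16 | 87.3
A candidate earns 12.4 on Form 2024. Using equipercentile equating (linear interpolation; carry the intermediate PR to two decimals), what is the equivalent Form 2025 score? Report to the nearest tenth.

14.0

PR of 12.4 on Form 2024: 70.2 + (12.4 − 11)/(13 − 11) × (74.3 − 70.2) = 73.07
On Form 2025, PR 73.07 falls between score 14 (PR 73.0) and 16 (PR 87.3).
Interpolate: 14 + (73.07 − 73.0)/(87.3 − 73.0) × (16 − 14) = 14.0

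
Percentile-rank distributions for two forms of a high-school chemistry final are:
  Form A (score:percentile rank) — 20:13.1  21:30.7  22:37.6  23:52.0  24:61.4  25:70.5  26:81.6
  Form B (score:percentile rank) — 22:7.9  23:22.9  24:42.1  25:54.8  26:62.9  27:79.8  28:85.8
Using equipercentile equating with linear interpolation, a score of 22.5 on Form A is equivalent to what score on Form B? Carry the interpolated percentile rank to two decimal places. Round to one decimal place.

24.2

PR of 22.5 on Form A: 37.6 + (22.5 − 22)/(23 − 22) × (52.0 − 37.6) = 44.80
On Form B, PR 44.80 falls between score 24 (PR 42.1) and 25 (PR 54.8).
Interpolate: 24 + (44.80 − 42.1)/(54.8 − 42.1) × (25 − 24) = 24.2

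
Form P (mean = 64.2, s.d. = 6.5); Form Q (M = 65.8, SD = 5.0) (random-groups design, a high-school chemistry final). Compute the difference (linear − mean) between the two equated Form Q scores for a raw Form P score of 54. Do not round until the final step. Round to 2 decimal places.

2.35

Mean-equated: 54 + (65.8 − 64.2) = 55.60
Linear-equated: (5.0/6.5)(54 − 64.2) + 65.8 = 57.954
Difference = 57.954 − 55.60 = 2.35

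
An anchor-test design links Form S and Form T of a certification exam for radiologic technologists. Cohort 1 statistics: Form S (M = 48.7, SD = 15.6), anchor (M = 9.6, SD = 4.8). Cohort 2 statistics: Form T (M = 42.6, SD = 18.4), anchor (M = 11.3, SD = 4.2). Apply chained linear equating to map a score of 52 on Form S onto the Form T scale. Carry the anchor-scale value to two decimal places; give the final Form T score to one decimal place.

39.6

Form S → anchor (Cohort 1): v = (4.8/15.6)(52 − 48.7) + 9.6 = 10.62
anchor → Form T (Cohort 2): y = (18.4/4.2)(10.62 − 11.3) + 42.6 = 39.6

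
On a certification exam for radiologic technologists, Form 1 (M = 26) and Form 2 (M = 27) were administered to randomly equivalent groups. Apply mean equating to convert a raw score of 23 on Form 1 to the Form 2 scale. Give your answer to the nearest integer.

Mean equating: y = x + (M_Y − M_X) = 23 + (27 − 26) = 24

24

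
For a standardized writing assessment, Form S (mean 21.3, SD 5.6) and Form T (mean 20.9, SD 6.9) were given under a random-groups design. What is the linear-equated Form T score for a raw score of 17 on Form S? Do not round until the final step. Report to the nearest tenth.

Linear equating: y = (SD_Y/SD_X)(x − M_X) + M_Y
y = (6.9/5.6)(17 − 21.3) + 20.9
y = 1.232143 × -4.3 + 20.9 = -5.2982 + 20.9 = 15.6

15.6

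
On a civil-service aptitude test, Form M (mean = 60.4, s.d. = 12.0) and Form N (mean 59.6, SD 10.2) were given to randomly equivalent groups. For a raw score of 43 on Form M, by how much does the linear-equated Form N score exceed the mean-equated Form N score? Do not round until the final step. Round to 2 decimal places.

Mean-equated: 43 + (59.6 − 60.4) = 42.20
Linear-equated: (10.2/12.0)(43 − 60.4) + 59.6 = 44.810
Difference = 44.810 − 42.20 = 2.61

2.61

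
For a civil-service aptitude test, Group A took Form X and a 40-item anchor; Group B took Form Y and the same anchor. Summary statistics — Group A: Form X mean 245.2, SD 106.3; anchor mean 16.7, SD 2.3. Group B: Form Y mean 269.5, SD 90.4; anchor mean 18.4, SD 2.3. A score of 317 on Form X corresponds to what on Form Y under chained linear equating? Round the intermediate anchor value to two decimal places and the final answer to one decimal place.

Form X → anchor (Group A): v = (2.3/106.3)(317 − 245.2) + 16.7 = 18.25
anchor → Form Y (Group B): y = (90.4/2.3)(18.25 − 18.4) + 269.5 = 263.6

263.6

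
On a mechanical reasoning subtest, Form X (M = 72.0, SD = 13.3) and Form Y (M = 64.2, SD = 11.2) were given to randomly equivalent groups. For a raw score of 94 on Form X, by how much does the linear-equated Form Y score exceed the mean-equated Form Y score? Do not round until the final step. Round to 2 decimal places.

-3.47

Mean-equated: 94 + (64.2 − 72.0) = 86.20
Linear-equated: (11.2/13.3)(94 − 72.0) + 64.2 = 82.726
Difference = 82.726 − 86.20 = -3.47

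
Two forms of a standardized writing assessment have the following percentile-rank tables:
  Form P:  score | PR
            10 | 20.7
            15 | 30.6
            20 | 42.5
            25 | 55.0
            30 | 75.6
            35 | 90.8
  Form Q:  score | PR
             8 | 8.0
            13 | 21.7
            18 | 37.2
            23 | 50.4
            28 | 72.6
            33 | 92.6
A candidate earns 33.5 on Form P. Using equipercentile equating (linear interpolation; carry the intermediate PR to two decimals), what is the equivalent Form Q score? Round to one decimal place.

31.4

PR of 33.5 on Form P: 75.6 + (33.5 − 30)/(35 − 30) × (90.8 − 75.6) = 86.24
On Form Q, PR 86.24 falls between score 28 (PR 72.6) and 33 (PR 92.6).
Interpolate: 28 + (86.24 − 72.6)/(92.6 − 72.6) × (33 − 28) = 31.4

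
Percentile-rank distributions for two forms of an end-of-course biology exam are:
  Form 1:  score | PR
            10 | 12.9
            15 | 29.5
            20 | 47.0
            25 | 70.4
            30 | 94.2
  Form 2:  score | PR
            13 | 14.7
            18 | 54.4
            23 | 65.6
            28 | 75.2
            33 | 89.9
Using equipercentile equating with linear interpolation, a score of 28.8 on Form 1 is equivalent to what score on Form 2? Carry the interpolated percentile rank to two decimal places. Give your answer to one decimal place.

32.5

PR of 28.8 on Form 1: 70.4 + (28.8 − 25)/(30 − 25) × (94.2 − 70.4) = 88.49
On Form 2, PR 88.49 falls between score 28 (PR 75.2) and 33 (PR 89.9).
Interpolate: 28 + (88.49 − 75.2)/(89.9 − 75.2) × (33 − 28) = 32.5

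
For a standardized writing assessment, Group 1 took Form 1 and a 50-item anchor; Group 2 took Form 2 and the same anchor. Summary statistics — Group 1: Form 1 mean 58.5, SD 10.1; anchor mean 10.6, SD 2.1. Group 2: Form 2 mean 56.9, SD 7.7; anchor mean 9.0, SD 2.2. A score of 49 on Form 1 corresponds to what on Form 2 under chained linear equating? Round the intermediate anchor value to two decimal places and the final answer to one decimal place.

55.6

Form 1 → anchor (Group 1): v = (2.1/10.1)(49 − 58.5) + 10.6 = 8.62
anchor → Form 2 (Group 2): y = (7.7/2.2)(8.62 − 9.0) + 56.9 = 55.6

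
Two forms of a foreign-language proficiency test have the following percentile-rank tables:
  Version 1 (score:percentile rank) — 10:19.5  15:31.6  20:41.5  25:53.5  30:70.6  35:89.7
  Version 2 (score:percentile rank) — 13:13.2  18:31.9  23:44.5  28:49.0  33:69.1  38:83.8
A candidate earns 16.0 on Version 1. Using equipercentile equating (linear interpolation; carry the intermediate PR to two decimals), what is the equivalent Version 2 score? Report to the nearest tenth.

18.7

PR of 16.0 on Version 1: 31.6 + (16.0 − 15)/(20 − 15) × (41.5 − 31.6) = 33.58
On Version 2, PR 33.58 falls between score 18 (PR 31.9) and 23 (PR 44.5).
Interpolate: 18 + (33.58 − 31.9)/(44.5 − 31.9) × (23 − 18) = 18.7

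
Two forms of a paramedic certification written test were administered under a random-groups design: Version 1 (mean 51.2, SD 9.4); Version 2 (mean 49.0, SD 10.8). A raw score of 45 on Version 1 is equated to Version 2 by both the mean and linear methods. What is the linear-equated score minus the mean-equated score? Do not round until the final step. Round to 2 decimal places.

Mean-equated: 45 + (49.0 − 51.2) = 42.80
Linear-equated: (10.8/9.4)(45 − 51.2) + 49.0 = 41.877
Difference = 41.877 − 42.80 = -0.92

-0.92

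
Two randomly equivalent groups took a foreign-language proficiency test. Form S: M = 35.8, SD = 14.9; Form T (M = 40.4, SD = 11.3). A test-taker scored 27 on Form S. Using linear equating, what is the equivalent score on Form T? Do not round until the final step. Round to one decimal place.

33.7

Linear equating: y = (SD_Y/SD_X)(x − M_X) + M_Y
y = (11.3/14.9)(27 − 35.8) + 40.4
y = 0.758389 × -8.8 + 40.4 = -6.6738 + 40.4 = 33.7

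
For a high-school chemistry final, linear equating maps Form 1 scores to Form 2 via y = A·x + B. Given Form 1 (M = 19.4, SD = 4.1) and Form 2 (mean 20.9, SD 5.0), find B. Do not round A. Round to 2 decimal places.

-2.76

A = SD_Y / SD_X = 5.0 / 4.1 = 1.219512
B = M_Y − A·M_X = 20.9 − 1.219512 × 19.4 = -2.76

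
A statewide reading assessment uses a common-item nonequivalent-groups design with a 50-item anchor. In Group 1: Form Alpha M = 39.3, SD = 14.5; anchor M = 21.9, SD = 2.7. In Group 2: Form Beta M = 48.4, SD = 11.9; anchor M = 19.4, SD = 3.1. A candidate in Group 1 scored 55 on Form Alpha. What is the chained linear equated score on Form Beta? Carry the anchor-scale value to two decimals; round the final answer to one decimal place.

69.2

Form Alpha → anchor (Group 1): v = (2.7/14.5)(55 − 39.3) + 21.9 = 24.82
anchor → Form Beta (Group 2): y = (11.9/3.1)(24.82 − 19.4) + 48.4 = 69.2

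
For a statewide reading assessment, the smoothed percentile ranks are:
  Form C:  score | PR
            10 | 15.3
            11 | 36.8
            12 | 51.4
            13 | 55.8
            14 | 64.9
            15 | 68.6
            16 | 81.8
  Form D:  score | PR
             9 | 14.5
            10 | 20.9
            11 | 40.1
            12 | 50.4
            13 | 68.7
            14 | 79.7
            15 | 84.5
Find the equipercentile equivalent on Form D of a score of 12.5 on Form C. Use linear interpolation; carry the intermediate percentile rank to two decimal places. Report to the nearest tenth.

12.2

PR of 12.5 on Form C: 51.4 + (12.5 − 12)/(13 − 12) × (55.8 − 51.4) = 53.60
On Form D, PR 53.60 falls between score 12 (PR 50.4) and 13 (PR 68.7).
Interpolate: 12 + (53.60 − 50.4)/(68.7 − 50.4) × (13 − 12) = 12.2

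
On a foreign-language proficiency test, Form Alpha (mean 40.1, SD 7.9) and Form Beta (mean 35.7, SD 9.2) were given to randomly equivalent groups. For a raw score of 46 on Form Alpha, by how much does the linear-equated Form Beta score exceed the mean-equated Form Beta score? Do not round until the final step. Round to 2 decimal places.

0.97

Mean-equated: 46 + (35.7 − 40.1) = 41.60
Linear-equated: (9.2/7.9)(46 − 40.1) + 35.7 = 42.571
Difference = 42.571 − 41.60 = 0.97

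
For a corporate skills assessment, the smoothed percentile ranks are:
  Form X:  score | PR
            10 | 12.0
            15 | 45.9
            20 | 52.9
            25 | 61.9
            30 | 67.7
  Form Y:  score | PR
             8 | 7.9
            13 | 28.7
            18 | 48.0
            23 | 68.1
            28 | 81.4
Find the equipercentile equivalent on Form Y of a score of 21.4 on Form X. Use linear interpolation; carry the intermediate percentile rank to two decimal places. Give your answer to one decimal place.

PR of 21.4 on Form X: 52.9 + (21.4 − 20)/(25 − 20) × (61.9 − 52.9) = 55.42
On Form Y, PR 55.42 falls between score 18 (PR 48.0) and 23 (PR 68.1).
Interpolate: 18 + (55.42 − 48.0)/(68.1 − 48.0) × (23 − 18) = 19.8

19.8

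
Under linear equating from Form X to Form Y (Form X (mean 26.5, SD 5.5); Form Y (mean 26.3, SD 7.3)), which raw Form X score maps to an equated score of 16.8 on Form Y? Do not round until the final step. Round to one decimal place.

Invert y = (SD_Y/SD_X)(x − M_X) + M_Y:
x = (SD_X/SD_Y)(y − M_Y) + M_X = (5.5/7.3)(16.8 − 26.3) + 26.5
x = 0.753425 × -9.500 + 26.5 = 19.3

19.3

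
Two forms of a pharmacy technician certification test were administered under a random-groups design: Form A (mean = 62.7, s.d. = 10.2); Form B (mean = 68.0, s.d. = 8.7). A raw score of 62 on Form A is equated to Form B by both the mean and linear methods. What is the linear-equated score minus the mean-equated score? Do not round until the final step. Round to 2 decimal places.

0.10

Mean-equated: 62 + (68.0 − 62.7) = 67.30
Linear-equated: (8.7/10.2)(62 − 62.7) + 68.0 = 67.403
Difference = 67.403 − 67.30 = 0.10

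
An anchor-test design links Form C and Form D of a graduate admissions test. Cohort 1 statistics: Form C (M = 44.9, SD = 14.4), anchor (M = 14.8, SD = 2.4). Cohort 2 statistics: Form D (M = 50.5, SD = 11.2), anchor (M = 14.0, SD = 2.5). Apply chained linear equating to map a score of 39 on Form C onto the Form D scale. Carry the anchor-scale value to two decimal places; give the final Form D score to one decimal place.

49.7

Form C → anchor (Cohort 1): v = (2.4/14.4)(39 − 44.9) + 14.8 = 13.82
anchor → Form D (Cohort 2): y = (11.2/2.5)(13.82 − 14.0) + 50.5 = 49.7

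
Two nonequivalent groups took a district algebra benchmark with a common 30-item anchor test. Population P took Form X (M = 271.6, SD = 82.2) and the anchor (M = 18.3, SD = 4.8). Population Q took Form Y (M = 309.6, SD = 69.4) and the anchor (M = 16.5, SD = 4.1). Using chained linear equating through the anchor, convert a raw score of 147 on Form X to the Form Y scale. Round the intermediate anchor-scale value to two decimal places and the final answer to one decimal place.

216.8

Form X → anchor (Population P): v = (4.8/82.2)(147 − 271.6) + 18.3 = 11.02
anchor → Form Y (Population Q): y = (69.4/4.1)(11.02 − 16.5) + 309.6 = 216.8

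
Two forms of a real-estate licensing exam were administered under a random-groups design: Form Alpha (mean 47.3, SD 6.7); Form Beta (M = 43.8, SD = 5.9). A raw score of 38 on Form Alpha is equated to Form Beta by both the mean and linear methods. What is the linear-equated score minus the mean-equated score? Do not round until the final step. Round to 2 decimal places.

1.11

Mean-equated: 38 + (43.8 − 47.3) = 34.50
Linear-equated: (5.9/6.7)(38 − 47.3) + 43.8 = 35.610
Difference = 35.610 − 34.50 = 1.11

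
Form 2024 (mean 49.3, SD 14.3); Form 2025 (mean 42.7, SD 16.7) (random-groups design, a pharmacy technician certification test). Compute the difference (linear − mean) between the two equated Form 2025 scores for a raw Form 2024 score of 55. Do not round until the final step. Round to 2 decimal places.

0.96

Mean-equated: 55 + (42.7 − 49.3) = 48.40
Linear-equated: (16.7/14.3)(55 − 49.3) + 42.7 = 49.357
Difference = 49.357 − 48.40 = 0.96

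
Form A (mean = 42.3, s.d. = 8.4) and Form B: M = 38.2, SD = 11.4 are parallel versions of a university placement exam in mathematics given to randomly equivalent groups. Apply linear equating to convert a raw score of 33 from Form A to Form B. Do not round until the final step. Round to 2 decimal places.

Linear equating: y = (SD_Y/SD_X)(x − M_X) + M_Y
y = (11.4/8.4)(33 − 42.3) + 38.2
y = 1.357143 × -9.3 + 38.2 = -12.6214 + 38.2 = 25.58

25.58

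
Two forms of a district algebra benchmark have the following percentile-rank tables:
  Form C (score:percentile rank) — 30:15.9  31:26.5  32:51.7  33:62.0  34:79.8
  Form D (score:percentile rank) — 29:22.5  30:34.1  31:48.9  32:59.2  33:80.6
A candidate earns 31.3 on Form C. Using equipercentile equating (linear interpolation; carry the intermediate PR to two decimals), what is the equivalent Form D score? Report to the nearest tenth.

30.0

PR of 31.3 on Form C: 26.5 + (31.3 − 31)/(32 − 31) × (51.7 − 26.5) = 34.06
On Form D, PR 34.06 falls between score 29 (PR 22.5) and 30 (PR 34.1).
Interpolate: 29 + (34.06 − 22.5)/(34.1 − 22.5) × (30 − 29) = 30.0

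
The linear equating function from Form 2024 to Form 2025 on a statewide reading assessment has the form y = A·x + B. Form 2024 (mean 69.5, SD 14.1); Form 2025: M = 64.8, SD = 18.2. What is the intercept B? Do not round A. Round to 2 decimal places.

A = SD_Y / SD_X = 18.2 / 14.1 = 1.290780
B = M_Y − A·M_X = 64.8 − 1.290780 × 69.5 = -24.91

-24.91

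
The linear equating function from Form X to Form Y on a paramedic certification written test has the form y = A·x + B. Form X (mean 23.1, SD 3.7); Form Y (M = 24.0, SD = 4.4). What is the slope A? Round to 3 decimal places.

A = SD_Y / SD_X = 4.4 / 3.7 = 1.189

1.189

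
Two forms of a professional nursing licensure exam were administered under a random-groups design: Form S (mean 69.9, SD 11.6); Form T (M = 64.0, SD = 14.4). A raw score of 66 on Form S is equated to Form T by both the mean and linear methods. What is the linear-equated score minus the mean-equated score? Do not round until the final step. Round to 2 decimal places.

-0.94

Mean-equated: 66 + (64.0 − 69.9) = 60.10
Linear-equated: (14.4/11.6)(66 − 69.9) + 64.0 = 59.159
Difference = 59.159 − 60.10 = -0.94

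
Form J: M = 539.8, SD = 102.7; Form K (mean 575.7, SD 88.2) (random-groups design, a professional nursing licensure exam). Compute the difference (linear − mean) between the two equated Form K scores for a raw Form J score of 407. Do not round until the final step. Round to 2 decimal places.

18.75

Mean-equated: 407 + (575.7 − 539.8) = 442.90
Linear-equated: (88.2/102.7)(407 − 539.8) + 575.7 = 461.650
Difference = 461.650 − 442.90 = 18.75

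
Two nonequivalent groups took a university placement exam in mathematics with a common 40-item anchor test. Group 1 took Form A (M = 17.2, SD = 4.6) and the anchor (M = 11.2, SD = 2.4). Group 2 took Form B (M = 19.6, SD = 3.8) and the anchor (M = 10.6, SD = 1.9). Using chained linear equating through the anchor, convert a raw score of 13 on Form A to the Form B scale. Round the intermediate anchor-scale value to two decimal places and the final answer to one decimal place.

Form A → anchor (Group 1): v = (2.4/4.6)(13 − 17.2) + 11.2 = 9.01
anchor → Form B (Group 2): y = (3.8/1.9)(9.01 − 10.6) + 19.6 = 16.4

16.4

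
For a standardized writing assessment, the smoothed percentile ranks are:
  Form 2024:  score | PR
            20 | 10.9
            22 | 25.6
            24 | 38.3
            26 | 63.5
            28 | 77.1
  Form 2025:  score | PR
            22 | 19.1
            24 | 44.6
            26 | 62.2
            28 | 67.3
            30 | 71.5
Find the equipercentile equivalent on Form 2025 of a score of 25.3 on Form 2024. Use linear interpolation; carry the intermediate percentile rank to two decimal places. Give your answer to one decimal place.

25.1

PR of 25.3 on Form 2024: 38.3 + (25.3 − 24)/(26 − 24) × (63.5 − 38.3) = 54.68
On Form 2025, PR 54.68 falls between score 24 (PR 44.6) and 26 (PR 62.2).
Interpolate: 24 + (54.68 − 44.6)/(62.2 − 44.6) × (26 − 24) = 25.1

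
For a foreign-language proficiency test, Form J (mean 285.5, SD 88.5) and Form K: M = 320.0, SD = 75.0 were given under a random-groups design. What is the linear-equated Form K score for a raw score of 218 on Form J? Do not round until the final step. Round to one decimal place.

262.8

Linear equating: y = (SD_Y/SD_X)(x − M_X) + M_Y
y = (75.0/88.5)(218 − 285.5) + 320.0
y = 0.847458 × -67.5 + 320.0 = -57.2034 + 320.0 = 262.8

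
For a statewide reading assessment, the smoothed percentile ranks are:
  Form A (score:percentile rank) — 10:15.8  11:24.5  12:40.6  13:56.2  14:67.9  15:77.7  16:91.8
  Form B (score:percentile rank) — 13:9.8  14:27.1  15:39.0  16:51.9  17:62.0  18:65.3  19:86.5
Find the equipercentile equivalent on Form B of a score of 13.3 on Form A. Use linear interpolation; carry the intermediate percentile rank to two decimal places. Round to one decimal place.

16.8

PR of 13.3 on Form A: 56.2 + (13.3 − 13)/(14 − 13) × (67.9 − 56.2) = 59.71
On Form B, PR 59.71 falls between score 16 (PR 51.9) and 17 (PR 62.0).
Interpolate: 16 + (59.71 − 51.9)/(62.0 − 51.9) × (17 − 16) = 16.8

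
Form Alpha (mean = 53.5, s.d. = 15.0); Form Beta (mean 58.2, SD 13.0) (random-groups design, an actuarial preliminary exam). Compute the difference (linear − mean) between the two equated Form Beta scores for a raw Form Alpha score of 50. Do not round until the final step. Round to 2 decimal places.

0.47

Mean-equated: 50 + (58.2 − 53.5) = 54.70
Linear-equated: (13.0/15.0)(50 − 53.5) + 58.2 = 55.167
Difference = 55.167 − 54.70 = 0.47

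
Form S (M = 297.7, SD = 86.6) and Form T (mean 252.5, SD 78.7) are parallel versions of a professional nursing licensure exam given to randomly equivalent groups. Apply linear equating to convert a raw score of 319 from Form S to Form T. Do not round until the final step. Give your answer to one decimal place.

271.9

Linear equating: y = (SD_Y/SD_X)(x − M_X) + M_Y
y = (78.7/86.6)(319 − 297.7) + 252.5
y = 0.908776 × 21.3 + 252.5 = 19.3569 + 252.5 = 271.9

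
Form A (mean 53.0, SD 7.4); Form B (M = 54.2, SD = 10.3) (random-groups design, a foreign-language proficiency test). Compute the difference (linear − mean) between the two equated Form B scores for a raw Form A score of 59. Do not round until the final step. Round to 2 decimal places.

2.35

Mean-equated: 59 + (54.2 − 53.0) = 60.20
Linear-equated: (10.3/7.4)(59 − 53.0) + 54.2 = 62.551
Difference = 62.551 − 60.20 = 2.35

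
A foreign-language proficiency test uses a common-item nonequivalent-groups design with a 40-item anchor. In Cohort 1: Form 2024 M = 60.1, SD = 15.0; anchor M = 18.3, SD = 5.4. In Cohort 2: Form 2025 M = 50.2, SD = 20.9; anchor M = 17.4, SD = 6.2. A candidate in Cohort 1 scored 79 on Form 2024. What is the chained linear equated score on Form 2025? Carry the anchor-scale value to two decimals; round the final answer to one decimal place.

76.2

Form 2024 → anchor (Cohort 1): v = (5.4/15.0)(79 − 60.1) + 18.3 = 25.10
anchor → Form 2025 (Cohort 2): y = (20.9/6.2)(25.10 − 17.4) + 50.2 = 76.2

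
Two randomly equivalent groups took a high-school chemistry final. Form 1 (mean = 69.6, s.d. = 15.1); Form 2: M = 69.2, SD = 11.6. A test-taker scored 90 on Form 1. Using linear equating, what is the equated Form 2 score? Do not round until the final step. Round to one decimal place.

84.9

Linear equating: y = (SD_Y/SD_X)(x − M_X) + M_Y
y = (11.6/15.1)(90 − 69.6) + 69.2
y = 0.768212 × 20.4 + 69.2 = 15.6715 + 69.2 = 84.9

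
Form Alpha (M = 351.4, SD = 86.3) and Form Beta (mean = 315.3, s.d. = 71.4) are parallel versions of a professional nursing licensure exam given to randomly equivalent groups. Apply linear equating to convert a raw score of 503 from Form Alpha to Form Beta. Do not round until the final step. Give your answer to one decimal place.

Linear equating: y = (SD_Y/SD_X)(x − M_X) + M_Y
y = (71.4/86.3)(503 − 351.4) + 315.3
y = 0.827346 × 151.6 + 315.3 = 125.4257 + 315.3 = 440.7

440.7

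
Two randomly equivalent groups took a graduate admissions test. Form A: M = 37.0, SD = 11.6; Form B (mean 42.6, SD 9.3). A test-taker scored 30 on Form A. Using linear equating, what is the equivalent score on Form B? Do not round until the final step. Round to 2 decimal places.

36.99

Linear equating: y = (SD_Y/SD_X)(x − M_X) + M_Y
y = (9.3/11.6)(30 − 37.0) + 42.6
y = 0.801724 × -7.0 + 42.6 = -5.6121 + 42.6 = 36.99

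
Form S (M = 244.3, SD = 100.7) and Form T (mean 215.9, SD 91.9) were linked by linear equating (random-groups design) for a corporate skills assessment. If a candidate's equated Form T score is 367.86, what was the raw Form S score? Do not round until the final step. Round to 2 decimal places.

Invert y = (SD_Y/SD_X)(x − M_X) + M_Y:
x = (SD_X/SD_Y)(y − M_Y) + M_X = (100.7/91.9)(367.86 − 215.9) + 244.3
x = 1.095756 × 151.960 + 244.3 = 410.81

410.81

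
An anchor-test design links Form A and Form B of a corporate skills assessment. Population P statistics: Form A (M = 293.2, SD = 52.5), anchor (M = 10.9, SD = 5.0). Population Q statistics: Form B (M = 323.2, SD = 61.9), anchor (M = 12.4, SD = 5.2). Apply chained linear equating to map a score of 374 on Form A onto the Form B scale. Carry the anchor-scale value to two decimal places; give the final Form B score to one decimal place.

Form A → anchor (Population P): v = (5.0/52.5)(374 − 293.2) + 10.9 = 18.60
anchor → Form B (Population Q): y = (61.9/5.2)(18.60 − 12.4) + 323.2 = 397.0

397.0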